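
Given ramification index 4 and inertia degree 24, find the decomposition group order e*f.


|D_P| = e * f
= 4 * 24
= 96

96


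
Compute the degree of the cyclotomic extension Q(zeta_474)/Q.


The degree equals Euler's totient phi(474).
474 = 2 * 3 * 79
phi(474) = 156

156


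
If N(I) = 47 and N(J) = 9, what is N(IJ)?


N(IJ) = N(I) * N(J)
= 47 * 9
= 423

423


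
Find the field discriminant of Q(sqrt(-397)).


For K = Q(sqrt(d)) with d squarefree: disc(K) = d if d = 1 mod 4, and disc(K) = 4d if d = 2 or 3 mod 4.
Here d = -397, and d mod 4 = 3.
d = 3 mod 4, not 1 (O_K = Z[sqrt(d)]), so disc(K) = 4d = 4 * (-397) = -1588

-1588


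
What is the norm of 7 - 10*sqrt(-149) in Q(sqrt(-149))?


N(a + b*sqrt(d)) = a^2 - d*b^2
= (7)^2 - (-149)*(-10)^2
= 49 + 14900
= 14949

14949


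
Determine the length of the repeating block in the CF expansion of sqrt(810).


Run the CF algorithm for sqrt(810).
a_0 = floor(sqrt(810)) = 28; set m_0=0, q_0=1.
Recurrence: m' = q*a - m,  q' = (d - m'^2)/q,  a' = floor((a_0 + m')/q').
  step 1: m=28, q=26, a=2
  step 2: m=24, q=9, a=5
  step 3: m=21, q=41, a=1
  step 4: m=20, q=10, a=4
  step 5: m=20, q=41, a=1
  step 6: m=21, q=9, a=5
  step 7: m=24, q=26, a=2
  step 8: m=28, q=1, a=56
a_8 = 2*a_0 = 56, so the period closes here.
sqrt(810) = [28; 2, 5, 1, 4, 1, 5, 2, 56]
Period length = 8

8


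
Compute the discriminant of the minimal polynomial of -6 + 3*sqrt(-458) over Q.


The element -6 + 3*sqrt(-458) has minimal polynomial:
x^2 + 12*x + 4158
Discriminant = (12)^2 - 4*(4158)
= 144 - 16632
= -16488

-16488


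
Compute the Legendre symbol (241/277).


p = 277 is prime, so compute (241/277) with the reciprocity algorithm (Jacobi-symbol steps: pull out 2s via (2/n), flip via reciprocity, reduce):
  reciprocity: (241/277) -> +(277/241)
  reduce: (36/241)
  pull out 2: (2/241) = +1  (since 241 mod 8 = 1)
  pull out 2: (2/241) = +1  (since 241 mod 8 = 1)
  reciprocity: (9/241) -> +(241/9)
  reduce: (7/9)
  reciprocity: (7/9) -> +(9/7)
  reduce: (2/7)
  pull out 2: (2/7) = +1  (since 7 mod 8 = 7)
  (1/7) = 1
Product of signs = 1
(241/277) = 1

1


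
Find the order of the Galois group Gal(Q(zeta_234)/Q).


|Gal(Q(zeta_234)/Q)| = phi(234)
= 72

72


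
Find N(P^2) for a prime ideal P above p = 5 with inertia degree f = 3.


N(P^a) = p^(a*f)
= 5^(2*3)
= 5^6
= 15625

15625


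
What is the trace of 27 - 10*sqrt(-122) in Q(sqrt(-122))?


Tr(a + b*sqrt(d)) = (a + b*sqrt(d)) + (a - b*sqrt(d)) = 2a
= 2 * (27)
= 54

54


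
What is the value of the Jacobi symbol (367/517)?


Compute (367/517) via quadratic reciprocity:
  reciprocity: (367/517) -> +(517/367)
  reduce: (150/367)
  pull out 2: (2/367) = +1  (since 367 mod 8 = 7)
  reciprocity: (75/367) -> -(367/75)
  reduce: (67/75)
  reciprocity: (67/75) -> -(75/67)
  reduce: (8/67)
  pull out 2: (2/67) = -1  (since 67 mod 8 = 3)
  pull out 2: (2/67) = -1  (since 67 mod 8 = 3)
  pull out 2: (2/67) = -1  (since 67 mod 8 = 3)
  (1/67) = 1
Product of signs = -1

-1


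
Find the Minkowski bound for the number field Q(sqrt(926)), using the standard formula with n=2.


d = 926, d mod 4 = 2, so disc(K) = 4d = 3704; |disc(K)| = 3704
Real quadratic field, so n = 2, s = r2 = 0, r1 = 2
M = (n!/n^n) * (4/pi)^s * sqrt(|disc(K)|) = (2!/2^2) * (4/pi)^0 * sqrt(3704)
= 0.5 * 1.000000 * 60.860496
= 30.4302

30.4302


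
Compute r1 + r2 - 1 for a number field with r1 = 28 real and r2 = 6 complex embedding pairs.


By Dirichlet's unit theorem:
rank = r1 + r2 - 1
= 28 + 6 - 1
= 33

33


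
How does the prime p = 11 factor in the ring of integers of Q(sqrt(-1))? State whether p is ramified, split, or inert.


K = Q(sqrt(-1)). Since d mod 4 = 3, disc(K) = -4.
Check p | disc: -4 mod 11 = 7.
p does not divide disc. Compute Legendre symbol (d/p):
10^((11-1)/2) mod 11 = -1
(d/p) = -1, so p is inert: (p) stays prime with e=1, f=2, g=1.
Therefore p is inert.

inert


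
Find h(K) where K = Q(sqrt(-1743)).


K = Q(sqrt(-1743)). d mod 4 = 1, so D = disc(K) = d = -1743
h(K) equals the number of primitive reduced positive-definite forms (a, b, c) = a*x^2 + b*x*y + c*y^2 with b^2 - 4ac = D,
where reduced means |b| <= a <= c, with b >= 0 whenever |b| = a or a = c, and primitive means gcd(a, b, c) = 1.
Reduced forces 3a^2 <= |D| = 1743, so 1 <= a <= 24; b must have the parity of D, and c = (b^2 - D)/(4a) must be an integer >= a.
Enumerate a = 1..24, b in [-a, a]:
  a=1: (1, 1, 436)  [1]
  a=2: (2, -1, 218), (2, 1, 218)  [2]
  a=3: (3, 3, 146)  [1]
  a=4: (4, -1, 109), (4, 1, 109)  [2]
  a=5: none
  a=6: (6, -3, 73), (6, 3, 73)  [2]
  a=7: (7, 7, 64)  [1]
  a=8: (8, -7, 56), (8, 7, 56)  [2]
  a=9..11: none
  a=12: (12, -9, 38), (12, 9, 38)  [2]
  a=13: (13, -5, 34), (13, 5, 34)  [2]
  a=14: (14, -7, 32), (14, 7, 32)  [2]
  a=15: none
  a=16: (16, -7, 28), (16, 7, 28)  [2]
  a=17: (17, -5, 26), (17, 5, 26)  [2]
  a=18: none
  a=19: (19, -9, 24), (19, 9, 24)  [2]
  a=20: none
  a=21: (21, 21, 26)  [1]
  a=22..24: none
Total reduced forms: 1 + 2 + 1 + 2 + 2 + 1 + 2 + 2 + 2 + 2 + 2 + 2 + 2 + 1 = 24
h = 24

24


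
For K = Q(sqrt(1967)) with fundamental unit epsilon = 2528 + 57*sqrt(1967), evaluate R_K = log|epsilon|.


epsilon = 2528 + 57*sqrt(1967)
= 5055.9998
R = ln(5055.9998)
= 8.5283

8.5283


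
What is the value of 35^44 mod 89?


p = 89 is prime and the exponent is (p-1)/2 = 44, so by Euler's criterion 35^44 = (35/89) = +1 or -1 mod 89.
Compute by square-and-multiply:
  44 = 32 + 8 + 4 (binary 101100)
  Repeated squaring mod 89: 35^1 = 35, 35^2 = 68, 35^4 = 85, 35^8 = 16, 35^16 = 78, 35^32 = 32
  35^44 = 35^32 * 35^8 * 35^4 = 32 * 16 * 85 mod 89
    32 * 16 = 512 = 67 mod 89
    67 * 85 = 5695 = 88 mod 89
  35^44 = 88 mod 89
Result 88 = p - 1 = -1 mod 89: 35 is a quadratic non-residue mod 89. As a residue in [0, p-1] the value is 88.
35^44 mod 89 = 88

88


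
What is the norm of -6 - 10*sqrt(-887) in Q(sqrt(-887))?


N(a + b*sqrt(d)) = a^2 - d*b^2
= (-6)^2 - (-887)*(-10)^2
= 36 + 88700
= 88736

88736


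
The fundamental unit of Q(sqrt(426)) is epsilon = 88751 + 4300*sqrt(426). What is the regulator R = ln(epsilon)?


epsilon = 88751 + 4300*sqrt(426)
= 177502.0000
R = ln(177502.0000)
= 12.0867

12.0867


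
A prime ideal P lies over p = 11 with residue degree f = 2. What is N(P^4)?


N(P^a) = p^(a*f)
= 11^(4*2)
= 11^8
= 214358881

214358881


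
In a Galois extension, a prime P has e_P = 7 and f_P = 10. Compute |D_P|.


|D_P| = e * f
= 7 * 10
= 70

70


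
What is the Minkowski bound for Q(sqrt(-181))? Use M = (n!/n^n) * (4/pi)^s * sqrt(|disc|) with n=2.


d = -181, d mod 4 = 3, so disc(K) = 4d = -724; |disc(K)| = 724
Imaginary quadratic field, so n = 2, s = r2 = 1, r1 = 0
M = (n!/n^n) * (4/pi)^s * sqrt(|disc(K)|) = (2!/2^2) * (4/pi)^1 * sqrt(724)
= 0.5 * 1.273240 * 26.907248
= 17.1297

17.1297


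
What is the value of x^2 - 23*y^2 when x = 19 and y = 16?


x^2 - d*y^2
= 19^2 - 23*16^2
= 361 - 5888
= -5527

-5527


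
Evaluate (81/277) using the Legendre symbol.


p = 277 is prime, so compute (81/277) with the reciprocity algorithm (Jacobi-symbol steps: pull out 2s via (2/n), flip via reciprocity, reduce):
  reciprocity: (81/277) -> +(277/81)
  reduce: (34/81)
  pull out 2: (2/81) = +1  (since 81 mod 8 = 1)
  reciprocity: (17/81) -> +(81/17)
  reduce: (13/17)
  reciprocity: (13/17) -> +(17/13)
  reduce: (4/13)
  pull out 2: (2/13) = -1  (since 13 mod 8 = 5)
  pull out 2: (2/13) = -1  (since 13 mod 8 = 5)
  (1/13) = 1
Product of signs = 1
(81/277) = 1

1


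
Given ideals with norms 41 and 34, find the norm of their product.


N(IJ) = N(I) * N(J)
= 41 * 34
= 1394

1394


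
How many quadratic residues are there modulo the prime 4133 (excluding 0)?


For prime p, the number of non-zero quadratic residues is (p-1)/2.
= (4133-1)/2
= 2066

2066


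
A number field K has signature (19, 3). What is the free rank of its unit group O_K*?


By Dirichlet's unit theorem:
rank = r1 + r2 - 1
= 19 + 3 - 1
= 21

21


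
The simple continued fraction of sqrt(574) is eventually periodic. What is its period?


Run the CF algorithm for sqrt(574).
a_0 = floor(sqrt(574)) = 23; set m_0=0, q_0=1.
Recurrence: m' = q*a - m,  q' = (d - m'^2)/q,  a' = floor((a_0 + m')/q').
  step 1: m=23, q=45, a=1
  step 2: m=22, q=2, a=22
  step 3: m=22, q=45, a=1
  step 4: m=23, q=1, a=46
a_4 = 2*a_0 = 46, so the period closes here.
sqrt(574) = [23; 1, 22, 1, 46]
Period length = 4

4


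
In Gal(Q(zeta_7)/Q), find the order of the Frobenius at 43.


The Frobenius at p in Gal(Q(zeta_n)/Q) = (Z/nZ)* is the class of p, so its order is ord_7(43), the smallest k >= 1 with 43^k = 1 mod 7.
n = 7 = 7, phi(7) = 6; the order divides phi(n).
Divisors of 6: 1, 2, 3, 6
Repeated squaring mod 7: 43^1 = 1, 43^2 = 1, 43^4 = 1
Test divisors in increasing order:
  k=1: 43^1 = 1 mod 7  <- first divisor giving 1
Order = 1

1


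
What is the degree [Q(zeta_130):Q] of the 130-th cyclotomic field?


The degree equals Euler's totient phi(130).
130 = 2 * 5 * 13
phi(130) = 48

48


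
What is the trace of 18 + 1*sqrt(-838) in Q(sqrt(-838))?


Tr(a + b*sqrt(d)) = (a + b*sqrt(d)) + (a - b*sqrt(d)) = 2a
= 2 * (18)
= 36

36


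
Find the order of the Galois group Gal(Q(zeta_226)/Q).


|Gal(Q(zeta_226)/Q)| = phi(226)
= 112

112


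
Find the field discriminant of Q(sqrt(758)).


For K = Q(sqrt(d)) with d squarefree: disc(K) = d if d = 1 mod 4, and disc(K) = 4d if d = 2 or 3 mod 4.
Here d = 758, and d mod 4 = 2.
d = 2 mod 4, not 1 (O_K = Z[sqrt(d)]), so disc(K) = 4d = 4 * (758) = 3032

3032


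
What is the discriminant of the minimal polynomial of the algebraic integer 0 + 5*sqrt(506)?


The element 0 + 5*sqrt(506) has minimal polynomial:
x^2 + 0*x - 12650
Discriminant = (0)^2 - 4*(-12650)
= 0 + 50600
= 50600

50600


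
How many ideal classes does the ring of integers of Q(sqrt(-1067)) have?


K = Q(sqrt(-1067)). d mod 4 = 1, so D = disc(K) = d = -1067
h(K) equals the number of primitive reduced positive-definite forms (a, b, c) = a*x^2 + b*x*y + c*y^2 with b^2 - 4ac = D,
where reduced means |b| <= a <= c, with b >= 0 whenever |b| = a or a = c, and primitive means gcd(a, b, c) = 1.
Reduced forces 3a^2 <= |D| = 1067, so 1 <= a <= 18; b must have the parity of D, and c = (b^2 - D)/(4a) must be an integer >= a.
Enumerate a = 1..18, b in [-a, a]:
  a=1: (1, 1, 267)  [1]
  a=2: none
  a=3: (3, -1, 89), (3, 1, 89)  [2]
  a=4..6: none
  a=7: (7, -5, 39), (7, 5, 39)  [2]
  a=8: none
  a=9: (9, -7, 31), (9, 7, 31)  [2]
  a=10: none
  a=11: (11, 11, 27)  [1]
  a=12: none
  a=13: (13, -5, 21), (13, 5, 21)  [2]
  a=14..16: none
  a=17: (17, -15, 19), (17, 15, 19)  [2]
  a=18: none
Total reduced forms: 1 + 2 + 2 + 2 + 1 + 2 + 2 = 12
h = 12

12


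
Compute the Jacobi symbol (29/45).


Compute (29/45) via quadratic reciprocity:
  reciprocity: (29/45) -> +(45/29)
  reduce: (16/29)
  pull out 2: (2/29) = -1  (since 29 mod 8 = 5)
  pull out 2: (2/29) = -1  (since 29 mod 8 = 5)
  pull out 2: (2/29) = -1  (since 29 mod 8 = 5)
  pull out 2: (2/29) = -1  (since 29 mod 8 = 5)
  (1/29) = 1
Product of signs = 1

1


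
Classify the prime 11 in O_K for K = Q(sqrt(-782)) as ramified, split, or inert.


K = Q(sqrt(-782)). Since d mod 4 = 2, disc(K) = -3128.
Check p | disc: -3128 mod 11 = 7.
p does not divide disc. Compute Legendre symbol (d/p):
10^((11-1)/2) mod 11 = -1
(d/p) = -1, so p is inert: (p) stays prime with e=1, f=2, g=1.
Therefore p is inert.

inert


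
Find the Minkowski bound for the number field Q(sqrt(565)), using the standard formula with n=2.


d = 565, d mod 4 = 1, so disc(K) = d = 565; |disc(K)| = 565
Real quadratic field, so n = 2, s = r2 = 0, r1 = 2
M = (n!/n^n) * (4/pi)^s * sqrt(|disc(K)|) = (2!/2^2) * (4/pi)^0 * sqrt(565)
= 0.5 * 1.000000 * 23.769729
= 11.8849

11.8849


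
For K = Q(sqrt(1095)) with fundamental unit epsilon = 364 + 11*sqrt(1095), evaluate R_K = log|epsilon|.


epsilon = 364 + 11*sqrt(1095)
= 727.9986
R = ln(727.9986)
= 6.5903

6.5903


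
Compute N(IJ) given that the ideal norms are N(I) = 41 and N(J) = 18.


N(IJ) = N(I) * N(J)
= 41 * 18
= 738

738


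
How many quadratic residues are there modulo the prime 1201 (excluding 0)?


For prime p, the number of non-zero quadratic residues is (p-1)/2.
= (1201-1)/2
= 600

600


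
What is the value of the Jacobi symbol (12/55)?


Compute (12/55) via quadratic reciprocity:
  pull out 2: (2/55) = +1  (since 55 mod 8 = 7)
  pull out 2: (2/55) = +1  (since 55 mod 8 = 7)
  reciprocity: (3/55) -> -(55/3)
  reduce: (1/3)
  (1/3) = 1
Product of signs = -1

-1


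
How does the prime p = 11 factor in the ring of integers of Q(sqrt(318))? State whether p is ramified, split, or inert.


K = Q(sqrt(318)). Since d mod 4 = 2, disc(K) = 1272.
Check p | disc: 1272 mod 11 = 7.
p does not divide disc. Compute Legendre symbol (d/p):
10^((11-1)/2) mod 11 = -1
(d/p) = -1, so p is inert: (p) stays prime with e=1, f=2, g=1.
Therefore p is inert.

inert


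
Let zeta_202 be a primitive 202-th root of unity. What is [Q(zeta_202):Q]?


The degree equals Euler's totient phi(202).
202 = 2 * 101
phi(202) = 100

100


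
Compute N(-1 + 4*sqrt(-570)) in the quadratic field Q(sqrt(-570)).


N(a + b*sqrt(d)) = a^2 - d*b^2
= (-1)^2 - (-570)*(4)^2
= 1 + 9120
= 9121

9121


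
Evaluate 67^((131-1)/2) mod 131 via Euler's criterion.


p = 131 is prime and the exponent is (p-1)/2 = 65, so by Euler's criterion 67^65 = (67/131) = +1 or -1 mod 131.
Compute by square-and-multiply:
  65 = 64 + 1 (binary 1000001)
  Repeated squaring mod 131: 67^1 = 67, 67^2 = 35, 67^4 = 46, 67^8 = 20, 67^16 = 7, 67^32 = 49, 67^64 = 43
  67^65 = 67^64 * 67^1 = 43 * 67 mod 131
    43 * 67 = 2881 = 130 mod 131
  67^65 = 130 mod 131
Result 130 = p - 1 = -1 mod 131: 67 is a quadratic non-residue mod 131. As a residue in [0, p-1] the value is 130.
67^65 mod 131 = 130

130


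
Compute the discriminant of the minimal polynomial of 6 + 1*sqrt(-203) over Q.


The element 6 + 1*sqrt(-203) has minimal polynomial:
x^2 - 12*x + 239
Discriminant = (-12)^2 - 4*(239)
= 144 - 956
= -812

-812


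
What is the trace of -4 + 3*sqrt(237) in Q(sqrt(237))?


Tr(a + b*sqrt(d)) = (a + b*sqrt(d)) + (a - b*sqrt(d)) = 2a
= 2 * (-4)
= -8

-8


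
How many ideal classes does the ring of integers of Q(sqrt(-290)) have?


K = Q(sqrt(-290)). d mod 4 = 2, so D = disc(K) = 4d = -1160
h(K) equals the number of primitive reduced positive-definite forms (a, b, c) = a*x^2 + b*x*y + c*y^2 with b^2 - 4ac = D,
where reduced means |b| <= a <= c, with b >= 0 whenever |b| = a or a = c, and primitive means gcd(a, b, c) = 1.
Reduced forces 3a^2 <= |D| = 1160, so 1 <= a <= 19; b must have the parity of D, and c = (b^2 - D)/(4a) must be an integer >= a.
Enumerate a = 1..19, b in [-a, a]:
  a=1: (1, 0, 290)  [1]
  a=2: (2, 0, 145)  [1]
  a=3: (3, -2, 97), (3, 2, 97)  [2]
  a=4: none
  a=5: (5, 0, 58)  [1]
  a=6: (6, -4, 49), (6, 4, 49)  [2]
  a=7: (7, -4, 42), (7, 4, 42)  [2]
  a=8: none
  a=9: (9, -8, 34), (9, 8, 34)  [2]
  a=10: (10, 0, 29)  [1]
  a=11..12: none
  a=13: (13, -6, 23), (13, 6, 23)  [2]
  a=14: (14, -4, 21), (14, 4, 21)  [2]
  a=15: (15, -10, 21), (15, 10, 21)  [2]
  a=16: none
  a=17: (17, -8, 18), (17, 8, 18)  [2]
  a=18..19: none
Total reduced forms: 1 + 1 + 2 + 1 + 2 + 2 + 2 + 1 + 2 + 2 + 2 + 2 = 20
h = 20

20


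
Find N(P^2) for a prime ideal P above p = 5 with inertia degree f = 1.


N(P^a) = p^(a*f)
= 5^(2*1)
= 5^2
= 25

25


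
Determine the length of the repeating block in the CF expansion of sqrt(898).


Run the CF algorithm for sqrt(898).
a_0 = floor(sqrt(898)) = 29; set m_0=0, q_0=1.
Recurrence: m' = q*a - m,  q' = (d - m'^2)/q,  a' = floor((a_0 + m')/q').
  step 1: m=29, q=57, a=1
  step 2: m=28, q=2, a=28
  step 3: m=28, q=57, a=1
  step 4: m=29, q=1, a=58
a_4 = 2*a_0 = 58, so the period closes here.
sqrt(898) = [29; 1, 28, 1, 58]
Period length = 4

4


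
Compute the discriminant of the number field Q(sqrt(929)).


For K = Q(sqrt(d)) with d squarefree: disc(K) = d if d = 1 mod 4, and disc(K) = 4d if d = 2 or 3 mod 4.
Here d = 929, and d mod 4 = 1.
d = 1 mod 4 (O_K = Z[(1+sqrt(d))/2]), so disc(K) = d = 929

929


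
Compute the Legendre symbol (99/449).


p = 449 is prime, so compute (99/449) with the reciprocity algorithm (Jacobi-symbol steps: pull out 2s via (2/n), flip via reciprocity, reduce):
  reciprocity: (99/449) -> +(449/99)
  reduce: (53/99)
  reciprocity: (53/99) -> +(99/53)
  reduce: (46/53)
  pull out 2: (2/53) = -1  (since 53 mod 8 = 5)
  reciprocity: (23/53) -> +(53/23)
  reduce: (7/23)
  reciprocity: (7/23) -> -(23/7)
  reduce: (2/7)
  pull out 2: (2/7) = +1  (since 7 mod 8 = 7)
  (1/7) = 1
Product of signs = 1
(99/449) = 1

1


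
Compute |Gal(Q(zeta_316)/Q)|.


|Gal(Q(zeta_316)/Q)| = phi(316)
= 156

156


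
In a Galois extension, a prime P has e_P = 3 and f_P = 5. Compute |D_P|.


|D_P| = e * f
= 3 * 5
= 15

15


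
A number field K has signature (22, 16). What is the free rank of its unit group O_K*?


By Dirichlet's unit theorem:
rank = r1 + r2 - 1
= 22 + 16 - 1
= 37

37


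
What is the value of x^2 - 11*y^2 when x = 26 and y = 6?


x^2 - d*y^2
= 26^2 - 11*6^2
= 676 - 396
= 280

280


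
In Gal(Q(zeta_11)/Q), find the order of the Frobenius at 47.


The Frobenius at p in Gal(Q(zeta_n)/Q) = (Z/nZ)* is the class of p, so its order is ord_11(47), the smallest k >= 1 with 47^k = 1 mod 11.
n = 11 = 11, phi(11) = 10; the order divides phi(n).
Divisors of 10: 1, 2, 5, 10
Repeated squaring mod 11: 47^1 = 3, 47^2 = 9, 47^4 = 4, 47^8 = 5
Test divisors in increasing order:
  k=1: 47^1 = 3 mod 11
  k=2: 47^2 = 9 mod 11
  k=5: 47^5 = 4 * 3 = 1 mod 11  <- first divisor giving 1
Order = 5

5


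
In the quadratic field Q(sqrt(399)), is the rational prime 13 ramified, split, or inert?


K = Q(sqrt(399)). Since d mod 4 = 3, disc(K) = 1596.
Check p | disc: 1596 mod 13 = 10.
p does not divide disc. Compute Legendre symbol (d/p):
9^((13-1)/2) mod 13 = 1
(d/p) = 1, so p splits: (p) = P*P' with e=1, f=1, g=2.
Therefore p is split.

split


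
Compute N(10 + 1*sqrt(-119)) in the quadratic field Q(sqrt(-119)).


N(a + b*sqrt(d)) = a^2 - d*b^2
= (10)^2 - (-119)*(1)^2
= 100 + 119
= 219

219


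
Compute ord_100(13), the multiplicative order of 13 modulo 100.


We want ord_100(13), the smallest k >= 1 with 13^k = 1 mod 100.
n = 100 = 2^2 * 5^2, phi(100) = 40; the order divides phi(n).
Divisors of 40: 1, 2, 4, 5, 8, 10, 20, 40
Repeated squaring mod 100: 13^1 = 13, 13^2 = 69, 13^4 = 61, 13^8 = 21, 13^16 = 41, 13^32 = 81
Test divisors in increasing order:
  k=1: 13^1 = 13 mod 100
  k=2: 13^2 = 69 mod 100
  k=4: 13^4 = 61 mod 100
  k=5: 13^5 = 61 * 13 = 93 mod 100
  k=8: 13^8 = 21 mod 100
  k=10: 13^10 = 21 * 69 = 49 mod 100
  k=20: 13^20 = 41 * 61 = 1 mod 100  <- first divisor giving 1
Order = 20

20


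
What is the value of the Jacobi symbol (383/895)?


Compute (383/895) via quadratic reciprocity:
  reciprocity: (383/895) -> -(895/383)
  reduce: (129/383)
  reciprocity: (129/383) -> +(383/129)
  reduce: (125/129)
  reciprocity: (125/129) -> +(129/125)
  reduce: (4/125)
  pull out 2: (2/125) = -1  (since 125 mod 8 = 5)
  pull out 2: (2/125) = -1  (since 125 mod 8 = 5)
  (1/125) = 1
Product of signs = -1

-1


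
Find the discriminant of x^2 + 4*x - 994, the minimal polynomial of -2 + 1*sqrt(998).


The element -2 + 1*sqrt(998) has minimal polynomial:
x^2 + 4*x - 994
Discriminant = (4)^2 - 4*(-994)
= 16 + 3976
= 3992

3992


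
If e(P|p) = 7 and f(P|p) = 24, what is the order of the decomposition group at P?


|D_P| = e * f
= 7 * 24
= 168

168


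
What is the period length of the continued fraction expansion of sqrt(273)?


Run the CF algorithm for sqrt(273).
a_0 = floor(sqrt(273)) = 16; set m_0=0, q_0=1.
Recurrence: m' = q*a - m,  q' = (d - m'^2)/q,  a' = floor((a_0 + m')/q').
  step 1: m=16, q=17, a=1
  step 2: m=1, q=16, a=1
  step 3: m=15, q=3, a=10
  step 4: m=15, q=16, a=1
  step 5: m=1, q=17, a=1
  step 6: m=16, q=1, a=32
a_6 = 2*a_0 = 32, so the period closes here.
sqrt(273) = [16; 1, 1, 10, 1, 1, 32]
Period length = 6

6


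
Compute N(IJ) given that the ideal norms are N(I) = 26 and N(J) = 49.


N(IJ) = N(I) * N(J)
= 26 * 49
= 1274

1274


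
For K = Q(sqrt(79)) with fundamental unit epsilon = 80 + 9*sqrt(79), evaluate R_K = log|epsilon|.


epsilon = 80 + 9*sqrt(79)
= 159.9937
R = ln(159.9937)
= 5.0751

5.0751


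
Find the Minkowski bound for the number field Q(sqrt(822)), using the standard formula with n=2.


d = 822, d mod 4 = 2, so disc(K) = 4d = 3288; |disc(K)| = 3288
Real quadratic field, so n = 2, s = r2 = 0, r1 = 2
M = (n!/n^n) * (4/pi)^s * sqrt(|disc(K)|) = (2!/2^2) * (4/pi)^0 * sqrt(3288)
= 0.5 * 1.000000 * 57.341085
= 28.6705

28.6705


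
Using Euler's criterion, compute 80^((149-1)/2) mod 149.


p = 149 is prime and the exponent is (p-1)/2 = 74, so by Euler's criterion 80^74 = (80/149) = +1 or -1 mod 149.
Compute by square-and-multiply:
  74 = 64 + 8 + 2 (binary 1001010)
  Repeated squaring mod 149: 80^1 = 80, 80^2 = 142, 80^4 = 49, 80^8 = 17, 80^16 = 140, 80^32 = 81, 80^64 = 5
  80^74 = 80^64 * 80^8 * 80^2 = 5 * 17 * 142 mod 149
    5 * 17 = 85 = 85 mod 149
    85 * 142 = 12070 = 1 mod 149
  80^74 = 1 mod 149
Result 1: 80 is a quadratic residue mod 149.
80^74 mod 149 = 1

1


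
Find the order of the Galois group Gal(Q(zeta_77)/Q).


|Gal(Q(zeta_77)/Q)| = phi(77)
= 60

60


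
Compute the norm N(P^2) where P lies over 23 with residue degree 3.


N(P^a) = p^(a*f)
= 23^(2*3)
= 23^6
= 148035889

148035889


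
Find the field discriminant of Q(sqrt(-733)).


For K = Q(sqrt(d)) with d squarefree: disc(K) = d if d = 1 mod 4, and disc(K) = 4d if d = 2 or 3 mod 4.
Here d = -733, and d mod 4 = 3.
d = 3 mod 4, not 1 (O_K = Z[sqrt(d)]), so disc(K) = 4d = 4 * (-733) = -2932

-2932


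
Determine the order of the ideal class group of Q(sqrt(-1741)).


K = Q(sqrt(-1741)). d mod 4 = 3, so D = disc(K) = 4d = -6964
h(K) equals the number of primitive reduced positive-definite forms (a, b, c) = a*x^2 + b*x*y + c*y^2 with b^2 - 4ac = D,
where reduced means |b| <= a <= c, with b >= 0 whenever |b| = a or a = c, and primitive means gcd(a, b, c) = 1.
Reduced forces 3a^2 <= |D| = 6964, so 1 <= a <= 48; b must have the parity of D, and c = (b^2 - D)/(4a) must be an integer >= a.
Enumerate a = 1..48, b in [-a, a]:
  a=1: (1, 0, 1741)  [1]
  a=2: (2, 2, 871)  [1]
  a=3..4: none
  a=5: (5, -4, 349), (5, 4, 349)  [2]
  a=6: none
  a=7: (7, -6, 250), (7, 6, 250)  [2]
  a=8..9: none
  a=10: (10, -6, 175), (10, 6, 175)  [2]
  a=11..12: none
  a=13: (13, -2, 134), (13, 2, 134)  [2]
  a=14: (14, -6, 125), (14, 6, 125)  [2]
  a=15..18: none
  a=19: (19, -16, 95), (19, 16, 95)  [2]
  a=20..24: none
  a=25: (25, -6, 70), (25, 6, 70)  [2]
  a=26: (26, -2, 67), (26, 2, 67)  [2]
  a=27..28: none
  a=29: (29, -24, 65), (29, 24, 65)  [2]
  a=30..34: none
  a=35: (35, -34, 58), (35, -6, 50), (35, 6, 50), (35, 34, 58)  [4]
  a=36..37: none
  a=38: (38, -22, 49), (38, 22, 49)  [2]
  a=39..48: none
Total reduced forms: 1 + 1 + 2 + 2 + 2 + 2 + 2 + 2 + 2 + 2 + 2 + 4 + 2 = 26
h = 26

26


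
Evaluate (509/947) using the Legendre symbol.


p = 947 is prime, so compute (509/947) with the reciprocity algorithm (Jacobi-symbol steps: pull out 2s via (2/n), flip via reciprocity, reduce):
  reciprocity: (509/947) -> +(947/509)
  reduce: (438/509)
  pull out 2: (2/509) = -1  (since 509 mod 8 = 5)
  reciprocity: (219/509) -> +(509/219)
  reduce: (71/219)
  reciprocity: (71/219) -> -(219/71)
  reduce: (6/71)
  pull out 2: (2/71) = +1  (since 71 mod 8 = 7)
  reciprocity: (3/71) -> -(71/3)
  reduce: (2/3)
  pull out 2: (2/3) = -1  (since 3 mod 8 = 3)
  (1/3) = 1
Product of signs = 1
(509/947) = 1

1


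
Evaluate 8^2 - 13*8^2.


x^2 - d*y^2
= 8^2 - 13*8^2
= 64 - 832
= -768

-768


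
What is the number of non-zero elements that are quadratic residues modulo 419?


For prime p, the number of non-zero quadratic residues is (p-1)/2.
= (419-1)/2
= 209

209


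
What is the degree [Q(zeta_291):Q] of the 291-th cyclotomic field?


The degree equals Euler's totient phi(291).
291 = 3 * 97
phi(291) = 192

192


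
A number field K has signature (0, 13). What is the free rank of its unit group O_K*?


By Dirichlet's unit theorem:
rank = r1 + r2 - 1
= 0 + 13 - 1
= 12

12


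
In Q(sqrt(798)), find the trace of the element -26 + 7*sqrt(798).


Tr(a + b*sqrt(d)) = (a + b*sqrt(d)) + (a - b*sqrt(d)) = 2a
= 2 * (-26)
= -52

-52


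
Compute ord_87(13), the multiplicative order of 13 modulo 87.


We want ord_87(13), the smallest k >= 1 with 13^k = 1 mod 87.
n = 87 = 3 * 29, phi(87) = 56; the order divides phi(n).
Divisors of 56: 1, 2, 4, 7, 8, 14, 28, 56
Repeated squaring mod 87: 13^1 = 13, 13^2 = 82, 13^4 = 25, 13^8 = 16, 13^16 = 82, 13^32 = 25
Test divisors in increasing order:
  k=1: 13^1 = 13 mod 87
  k=2: 13^2 = 82 mod 87
  k=4: 13^4 = 25 mod 87
  k=7: 13^7 = 25 * 82 * 13 = 28 mod 87
  k=8: 13^8 = 16 mod 87
  k=14: 13^14 = 16 * 25 * 82 = 1 mod 87  <- first divisor giving 1
Order = 14

14


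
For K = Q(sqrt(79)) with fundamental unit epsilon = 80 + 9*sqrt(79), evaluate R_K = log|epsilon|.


epsilon = 80 + 9*sqrt(79)
= 159.9937
R = ln(159.9937)
= 5.0751

5.0751


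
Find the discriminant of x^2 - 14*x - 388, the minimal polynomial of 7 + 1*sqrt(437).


The element 7 + 1*sqrt(437) has minimal polynomial:
x^2 - 14*x - 388
Discriminant = (-14)^2 - 4*(-388)
= 196 + 1552
= 1748

1748


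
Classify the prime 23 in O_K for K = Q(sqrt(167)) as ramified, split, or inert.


K = Q(sqrt(167)). Since d mod 4 = 3, disc(K) = 668.
Check p | disc: 668 mod 23 = 1.
p does not divide disc. Compute Legendre symbol (d/p):
6^((23-1)/2) mod 23 = 1
(d/p) = 1, so p splits: (p) = P*P' with e=1, f=1, g=2.
Therefore p is split.

split


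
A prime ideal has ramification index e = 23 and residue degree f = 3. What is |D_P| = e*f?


|D_P| = e * f
= 23 * 3
= 69

69


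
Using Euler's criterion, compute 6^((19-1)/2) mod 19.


p = 19 is prime and the exponent is (p-1)/2 = 9, so by Euler's criterion 6^9 = (6/19) = +1 or -1 mod 19.
Compute by square-and-multiply:
  9 = 8 + 1 (binary 1001)
  Repeated squaring mod 19: 6^1 = 6, 6^2 = 17, 6^4 = 4, 6^8 = 16
  6^9 = 6^8 * 6^1 = 16 * 6 mod 19
    16 * 6 = 96 = 1 mod 19
  6^9 = 1 mod 19
Result 1: 6 is a quadratic residue mod 19.
6^9 mod 19 = 1

1


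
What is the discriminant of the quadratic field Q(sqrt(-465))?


For K = Q(sqrt(d)) with d squarefree: disc(K) = d if d = 1 mod 4, and disc(K) = 4d if d = 2 or 3 mod 4.
Here d = -465, and d mod 4 = 3.
d = 3 mod 4, not 1 (O_K = Z[sqrt(d)]), so disc(K) = 4d = 4 * (-465) = -1860

-1860


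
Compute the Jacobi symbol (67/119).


Compute (67/119) via quadratic reciprocity:
  reciprocity: (67/119) -> -(119/67)
  reduce: (52/67)
  pull out 2: (2/67) = -1  (since 67 mod 8 = 3)
  pull out 2: (2/67) = -1  (since 67 mod 8 = 3)
  reciprocity: (13/67) -> +(67/13)
  reduce: (2/13)
  pull out 2: (2/13) = -1  (since 13 mod 8 = 5)
  (1/13) = 1
Product of signs = 1

1


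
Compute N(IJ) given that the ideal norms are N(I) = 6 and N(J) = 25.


N(IJ) = N(I) * N(J)
= 6 * 25
= 150

150


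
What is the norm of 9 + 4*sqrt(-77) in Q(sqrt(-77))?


N(a + b*sqrt(d)) = a^2 - d*b^2
= (9)^2 - (-77)*(4)^2
= 81 + 1232
= 1313

1313


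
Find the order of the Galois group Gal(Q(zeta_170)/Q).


|Gal(Q(zeta_170)/Q)| = phi(170)
= 64

64


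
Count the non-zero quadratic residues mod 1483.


For prime p, the number of non-zero quadratic residues is (p-1)/2.
= (1483-1)/2
= 741

741


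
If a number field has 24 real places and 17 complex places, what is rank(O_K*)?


By Dirichlet's unit theorem:
rank = r1 + r2 - 1
= 24 + 17 - 1
= 40

40


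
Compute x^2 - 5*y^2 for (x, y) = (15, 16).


x^2 - d*y^2
= 15^2 - 5*16^2
= 225 - 1280
= -1055

-1055


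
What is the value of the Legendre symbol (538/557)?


p = 557 is prime, so compute (538/557) with the reciprocity algorithm (Jacobi-symbol steps: pull out 2s via (2/n), flip via reciprocity, reduce):
  pull out 2: (2/557) = -1  (since 557 mod 8 = 5)
  reciprocity: (269/557) -> +(557/269)
  reduce: (19/269)
  reciprocity: (19/269) -> +(269/19)
  reduce: (3/19)
  reciprocity: (3/19) -> -(19/3)
  reduce: (1/3)
  (1/3) = 1
Product of signs = 1
(538/557) = 1

1


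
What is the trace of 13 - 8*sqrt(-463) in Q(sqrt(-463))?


Tr(a + b*sqrt(d)) = (a + b*sqrt(d)) + (a - b*sqrt(d)) = 2a
= 2 * (13)
= 26

26


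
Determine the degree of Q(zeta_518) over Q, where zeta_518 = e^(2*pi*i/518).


The degree equals Euler's totient phi(518).
518 = 2 * 7 * 37
phi(518) = 216

216


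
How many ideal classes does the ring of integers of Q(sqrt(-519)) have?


K = Q(sqrt(-519)). d mod 4 = 1, so D = disc(K) = d = -519
h(K) equals the number of primitive reduced positive-definite forms (a, b, c) = a*x^2 + b*x*y + c*y^2 with b^2 - 4ac = D,
where reduced means |b| <= a <= c, with b >= 0 whenever |b| = a or a = c, and primitive means gcd(a, b, c) = 1.
Reduced forces 3a^2 <= |D| = 519, so 1 <= a <= 13; b must have the parity of D, and c = (b^2 - D)/(4a) must be an integer >= a.
Enumerate a = 1..13, b in [-a, a]:
  a=1: (1, 1, 130)  [1]
  a=2: (2, -1, 65), (2, 1, 65)  [2]
  a=3: (3, 3, 44)  [1]
  a=4: (4, -3, 33), (4, 3, 33)  [2]
  a=5: (5, -1, 26), (5, 1, 26)  [2]
  a=6: (6, -3, 22), (6, 3, 22)  [2]
  a=7: none
  a=8: (8, -5, 17), (8, 5, 17)  [2]
  a=9: none
  a=10: (10, -9, 15), (10, -1, 13), (10, 1, 13), (10, 9, 15)  [4]
  a=11: (11, -3, 12), (11, 3, 12)  [2]
  a=12..13: none
Total reduced forms: 1 + 2 + 1 + 2 + 2 + 2 + 2 + 4 + 2 = 18
h = 18

18


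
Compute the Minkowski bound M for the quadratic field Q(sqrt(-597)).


d = -597, d mod 4 = 3, so disc(K) = 4d = -2388; |disc(K)| = 2388
Imaginary quadratic field, so n = 2, s = r2 = 1, r1 = 0
M = (n!/n^n) * (4/pi)^s * sqrt(|disc(K)|) = (2!/2^2) * (4/pi)^1 * sqrt(2388)
= 0.5 * 1.273240 * 48.867167
= 31.1098

31.1098


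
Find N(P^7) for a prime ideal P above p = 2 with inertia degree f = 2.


N(P^a) = p^(a*f)
= 2^(7*2)
= 2^14
= 16384

16384


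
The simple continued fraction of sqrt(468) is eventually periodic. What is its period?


Run the CF algorithm for sqrt(468).
a_0 = floor(sqrt(468)) = 21; set m_0=0, q_0=1.
Recurrence: m' = q*a - m,  q' = (d - m'^2)/q,  a' = floor((a_0 + m')/q').
  step 1: m=21, q=27, a=1
  step 2: m=6, q=16, a=1
  step 3: m=10, q=23, a=1
  step 4: m=13, q=13, a=2
  step 5: m=13, q=23, a=1
  step 6: m=10, q=16, a=1
  step 7: m=6, q=27, a=1
  step 8: m=21, q=1, a=42
a_8 = 2*a_0 = 42, so the period closes here.
sqrt(468) = [21; 1, 1, 1, 2, 1, 1, 1, 42]
Period length = 8

8


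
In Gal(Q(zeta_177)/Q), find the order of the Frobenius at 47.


The Frobenius at p in Gal(Q(zeta_n)/Q) = (Z/nZ)* is the class of p, so its order is ord_177(47), the smallest k >= 1 with 47^k = 1 mod 177.
n = 177 = 3 * 59, phi(177) = 116; the order divides phi(n).
Divisors of 116: 1, 2, 4, 29, 58, 116
Repeated squaring mod 177: 47^1 = 47, 47^2 = 85, 47^4 = 145, 47^8 = 139, 47^16 = 28, 47^32 = 76, 47^64 = 112
Test divisors in increasing order:
  k=1: 47^1 = 47 mod 177
  k=2: 47^2 = 85 mod 177
  k=4: 47^4 = 145 mod 177
  k=29: 47^29 = 28 * 139 * 145 * 47 = 176 mod 177
  k=58: 47^58 = 76 * 28 * 139 * 85 = 1 mod 177  <- first divisor giving 1
Order = 58

58


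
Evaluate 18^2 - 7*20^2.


x^2 - d*y^2
= 18^2 - 7*20^2
= 324 - 2800
= -2476

-2476


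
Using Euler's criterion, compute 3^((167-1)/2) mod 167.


p = 167 is prime and the exponent is (p-1)/2 = 83, so by Euler's criterion 3^83 = (3/167) = +1 or -1 mod 167.
Compute by square-and-multiply:
  83 = 64 + 16 + 2 + 1 (binary 1010011)
  Repeated squaring mod 167: 3^1 = 3, 3^2 = 9, 3^4 = 81, 3^8 = 48, 3^16 = 133, 3^32 = 154, 3^64 = 2
  3^83 = 3^64 * 3^16 * 3^2 * 3^1 = 2 * 133 * 9 * 3 mod 167
    2 * 133 = 266 = 99 mod 167
    99 * 9 = 891 = 56 mod 167
    56 * 3 = 168 = 1 mod 167
  3^83 = 1 mod 167
Result 1: 3 is a quadratic residue mod 167.
3^83 mod 167 = 1

1


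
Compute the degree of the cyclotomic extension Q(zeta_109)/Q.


The degree equals Euler's totient phi(109).
109 = 109
phi(109) = 108

108


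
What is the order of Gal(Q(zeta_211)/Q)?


|Gal(Q(zeta_211)/Q)| = phi(211)
= 210

210


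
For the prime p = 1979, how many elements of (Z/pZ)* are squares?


For prime p, the number of non-zero quadratic residues is (p-1)/2.
= (1979-1)/2
= 989

989


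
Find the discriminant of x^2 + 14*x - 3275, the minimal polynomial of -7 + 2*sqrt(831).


The element -7 + 2*sqrt(831) has minimal polynomial:
x^2 + 14*x - 3275
Discriminant = (14)^2 - 4*(-3275)
= 196 + 13100
= 13296

13296


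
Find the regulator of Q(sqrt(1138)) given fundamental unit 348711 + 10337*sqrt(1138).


epsilon = 348711 + 10337*sqrt(1138)
= 697422.0000
R = ln(697422.0000)
= 13.4551

13.4551


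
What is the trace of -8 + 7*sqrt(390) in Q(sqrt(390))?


Tr(a + b*sqrt(d)) = (a + b*sqrt(d)) + (a - b*sqrt(d)) = 2a
= 2 * (-8)
= -16

-16


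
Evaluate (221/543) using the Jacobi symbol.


Compute (221/543) via quadratic reciprocity:
  reciprocity: (221/543) -> +(543/221)
  reduce: (101/221)
  reciprocity: (101/221) -> +(221/101)
  reduce: (19/101)
  reciprocity: (19/101) -> +(101/19)
  reduce: (6/19)
  pull out 2: (2/19) = -1  (since 19 mod 8 = 3)
  reciprocity: (3/19) -> -(19/3)
  reduce: (1/3)
  (1/3) = 1
Product of signs = 1

1


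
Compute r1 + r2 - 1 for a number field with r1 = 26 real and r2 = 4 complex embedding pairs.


By Dirichlet's unit theorem:
rank = r1 + r2 - 1
= 26 + 4 - 1
= 29

29


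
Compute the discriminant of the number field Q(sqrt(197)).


For K = Q(sqrt(d)) with d squarefree: disc(K) = d if d = 1 mod 4, and disc(K) = 4d if d = 2 or 3 mod 4.
Here d = 197, and d mod 4 = 1.
d = 1 mod 4 (O_K = Z[(1+sqrt(d))/2]), so disc(K) = d = 197

197


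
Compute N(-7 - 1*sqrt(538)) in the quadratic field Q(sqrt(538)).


N(a + b*sqrt(d)) = a^2 - d*b^2
= (-7)^2 - (538)*(-1)^2
= 49 - 538
= -489

-489


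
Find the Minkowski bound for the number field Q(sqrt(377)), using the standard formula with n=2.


d = 377, d mod 4 = 1, so disc(K) = d = 377; |disc(K)| = 377
Real quadratic field, so n = 2, s = r2 = 0, r1 = 2
M = (n!/n^n) * (4/pi)^s * sqrt(|disc(K)|) = (2!/2^2) * (4/pi)^0 * sqrt(377)
= 0.5 * 1.000000 * 19.416488
= 9.7082

9.7082


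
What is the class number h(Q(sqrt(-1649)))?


K = Q(sqrt(-1649)). d mod 4 = 3, so D = disc(K) = 4d = -6596
h(K) equals the number of primitive reduced positive-definite forms (a, b, c) = a*x^2 + b*x*y + c*y^2 with b^2 - 4ac = D,
where reduced means |b| <= a <= c, with b >= 0 whenever |b| = a or a = c, and primitive means gcd(a, b, c) = 1.
Reduced forces 3a^2 <= |D| = 6596, so 1 <= a <= 46; b must have the parity of D, and c = (b^2 - D)/(4a) must be an integer >= a.
Enumerate a = 1..46, b in [-a, a]:
  a=1: (1, 0, 1649)  [1]
  a=2: (2, 2, 825)  [1]
  a=3: (3, -2, 550), (3, 2, 550)  [2]
  a=4: none
  a=5: (5, -2, 330), (5, 2, 330)  [2]
  a=6: (6, -2, 275), (6, 2, 275)  [2]
  a=7..8: none
  a=9: (9, -8, 185), (9, 8, 185)  [2]
  a=10: (10, -2, 165), (10, 2, 165)  [2]
  a=11: (11, -2, 150), (11, 2, 150)  [2]
  a=12..14: none
  a=15: (15, -8, 111), (15, -2, 110), (15, 2, 110), (15, 8, 111)  [4]
  a=16: none
  a=17: (17, 0, 97)  [1]
  a=18: (18, -10, 93), (18, 10, 93)  [2]
  a=19: (19, -4, 87), (19, 4, 87)  [2]
  a=20..21: none
  a=22: (22, -2, 75), (22, 2, 75)  [2]
  a=23..24: none
  a=25: (25, -2, 66), (25, 2, 66)  [2]
  a=26: none
  a=27: (27, -10, 62), (27, 10, 62)  [2]
  a=28: none
  a=29: (29, -4, 57), (29, 4, 57)  [2]
  a=30: (30, -22, 59), (30, -2, 55), (30, 2, 55), (30, 22, 59)  [4]
  a=31: (31, -10, 54), (31, 10, 54)  [2]
  a=32: none
  a=33: (33, -20, 53), (33, -2, 50), (33, 2, 50), (33, 20, 53)  [4]
  a=34: (34, 34, 57)  [1]
  a=35..36: none
  a=37: (37, -8, 45), (37, 8, 45)  [2]
  a=38: (38, -34, 51), (38, 34, 51)  [2]
  a=39..40: none
  a=41: (41, -28, 45), (41, 28, 45)  [2]
  a=42..46: none
Total reduced forms: 1 + 1 + 2 + 2 + 2 + 2 + 2 + 2 + 4 + 1 + 2 + 2 + 2 + 2 + 2 + 2 + 4 + 2 + 4 + 1 + 2 + 2 + 2 = 48
h = 48

48


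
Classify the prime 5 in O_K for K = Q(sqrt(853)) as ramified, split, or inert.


K = Q(sqrt(853)). Since d mod 4 = 1, disc(K) = 853.
Check p | disc: 853 mod 5 = 3.
p does not divide disc. Compute Legendre symbol (d/p):
3^((5-1)/2) mod 5 = -1
(d/p) = -1, so p is inert: (p) stays prime with e=1, f=2, g=1.
Therefore p is inert.

inert


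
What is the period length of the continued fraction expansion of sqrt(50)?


Run the CF algorithm for sqrt(50).
a_0 = floor(sqrt(50)) = 7; set m_0=0, q_0=1.
Recurrence: m' = q*a - m,  q' = (d - m'^2)/q,  a' = floor((a_0 + m')/q').
  step 1: m=7, q=1, a=14
a_1 = 2*a_0 = 14, so the period closes here.
sqrt(50) = [7; 14]
Period length = 1

1


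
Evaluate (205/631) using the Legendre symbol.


p = 631 is prime, so compute (205/631) with the reciprocity algorithm (Jacobi-symbol steps: pull out 2s via (2/n), flip via reciprocity, reduce):
  reciprocity: (205/631) -> +(631/205)
  reduce: (16/205)
  pull out 2: (2/205) = -1  (since 205 mod 8 = 5)
  pull out 2: (2/205) = -1  (since 205 mod 8 = 5)
  pull out 2: (2/205) = -1  (since 205 mod 8 = 5)
  pull out 2: (2/205) = -1  (since 205 mod 8 = 5)
  (1/205) = 1
Product of signs = 1
(205/631) = 1

1


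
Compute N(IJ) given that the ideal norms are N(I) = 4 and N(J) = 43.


N(IJ) = N(I) * N(J)
= 4 * 43
= 172

172


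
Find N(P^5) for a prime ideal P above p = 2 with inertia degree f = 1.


N(P^a) = p^(a*f)
= 2^(5*1)
= 2^5
= 32

32


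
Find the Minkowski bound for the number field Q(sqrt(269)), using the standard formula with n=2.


d = 269, d mod 4 = 1, so disc(K) = d = 269; |disc(K)| = 269
Real quadratic field, so n = 2, s = r2 = 0, r1 = 2
M = (n!/n^n) * (4/pi)^s * sqrt(|disc(K)|) = (2!/2^2) * (4/pi)^0 * sqrt(269)
= 0.5 * 1.000000 * 16.401219
= 8.2006

8.2006


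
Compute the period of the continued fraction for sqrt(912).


Run the CF algorithm for sqrt(912).
a_0 = floor(sqrt(912)) = 30; set m_0=0, q_0=1.
Recurrence: m' = q*a - m,  q' = (d - m'^2)/q,  a' = floor((a_0 + m')/q').
  step 1: m=30, q=12, a=5
  step 2: m=30, q=1, a=60
a_2 = 2*a_0 = 60, so the period closes here.
sqrt(912) = [30; 5, 60]
Period length = 2

2


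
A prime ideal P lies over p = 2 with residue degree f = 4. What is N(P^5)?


N(P^a) = p^(a*f)
= 2^(5*4)
= 2^20
= 1048576

1048576


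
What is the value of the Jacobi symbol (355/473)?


Compute (355/473) via quadratic reciprocity:
  reciprocity: (355/473) -> +(473/355)
  reduce: (118/355)
  pull out 2: (2/355) = -1  (since 355 mod 8 = 3)
  reciprocity: (59/355) -> -(355/59)
  reduce: (1/59)
  (1/59) = 1
Product of signs = 1

1


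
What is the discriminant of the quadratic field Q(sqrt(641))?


For K = Q(sqrt(d)) with d squarefree: disc(K) = d if d = 1 mod 4, and disc(K) = 4d if d = 2 or 3 mod 4.
Here d = 641, and d mod 4 = 1.
d = 1 mod 4 (O_K = Z[(1+sqrt(d))/2]), so disc(K) = d = 641

641


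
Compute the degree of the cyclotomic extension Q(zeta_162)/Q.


The degree equals Euler's totient phi(162).
162 = 2 * 3^4
phi(162) = 54

54


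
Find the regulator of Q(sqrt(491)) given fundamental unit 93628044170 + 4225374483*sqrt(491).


epsilon = 93628044170 + 4225374483*sqrt(491)
= 1.8726e+11
R = ln(1.8726e+11)
= 25.9557

25.9557


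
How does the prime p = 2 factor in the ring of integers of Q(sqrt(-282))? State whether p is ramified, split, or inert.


K = Q(sqrt(-282)). Since d mod 4 = 2, disc(K) = -1128.
Check p | disc: -1128 mod 2 = 0.
p divides disc, so p ramifies: (p) = P^2 with e=2, f=1, g=1.
Therefore p is ramified.

ramified


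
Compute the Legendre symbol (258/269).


p = 269 is prime, so compute (258/269) with the reciprocity algorithm (Jacobi-symbol steps: pull out 2s via (2/n), flip via reciprocity, reduce):
  pull out 2: (2/269) = -1  (since 269 mod 8 = 5)
  reciprocity: (129/269) -> +(269/129)
  reduce: (11/129)
  reciprocity: (11/129) -> +(129/11)
  reduce: (8/11)
  pull out 2: (2/11) = -1  (since 11 mod 8 = 3)
  pull out 2: (2/11) = -1  (since 11 mod 8 = 3)
  pull out 2: (2/11) = -1  (since 11 mod 8 = 3)
  (1/11) = 1
Product of signs = 1
(258/269) = 1

1
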